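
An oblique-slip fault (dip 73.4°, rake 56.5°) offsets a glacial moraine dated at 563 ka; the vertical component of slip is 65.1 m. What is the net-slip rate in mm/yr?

dip-slip = throw / sin(dip) = 65.1 / sin(73.4°) = 67.93 m
net slip = dip-slip / sin(rake) = 67.93 / sin(56.5°) = 81.46 m
rate = 81.46 m / 563 ka = 0.000145 m/yr = 0.145 mm/yr

0.145 mm/yr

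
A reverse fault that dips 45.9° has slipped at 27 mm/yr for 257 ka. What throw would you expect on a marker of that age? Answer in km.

dip-slip = rate × time = 27 mm/yr × 257 ka = 6939 m
throw = dip-slip × sin(dip) = 6939 × sin(45.9°) = 4980 m = 4.98 km

4.98 km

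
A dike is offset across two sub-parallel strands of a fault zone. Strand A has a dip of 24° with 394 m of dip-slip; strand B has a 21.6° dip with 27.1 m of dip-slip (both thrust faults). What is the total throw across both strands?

throw_A = 394 × sin(24°) = 160.3 m
throw_B = 27.1 × sin(21.6°) = 9.976 m
total = 160.3 + 9.976 = 170 m

170 m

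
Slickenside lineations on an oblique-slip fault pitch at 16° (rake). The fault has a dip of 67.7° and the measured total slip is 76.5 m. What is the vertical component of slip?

19.5 m

dip-slip = net slip × sin(rake) = 76.5 m × sin(16°) = 21.09 m
throw = dip-slip × sin(dip) = 21.09 × sin(67.7°) = 19.5 m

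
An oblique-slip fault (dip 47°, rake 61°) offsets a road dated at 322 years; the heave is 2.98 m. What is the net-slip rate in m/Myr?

15500 m/Myr

dip-slip = heave / cos(dip) = 2.98 / cos(47°) = 4.370 m
net slip = dip-slip / sin(rake) = 4.370 / sin(61°) = 4.996 m
rate = 4.996 m / 322 years = 0.0155 m/yr = 15500 m/Myr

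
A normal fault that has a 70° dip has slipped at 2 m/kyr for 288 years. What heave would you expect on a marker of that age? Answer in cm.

19.7 cm

dip-slip = rate × time = 2 m/kyr × 288 years = 0.5760 m
heave = dip-slip × cos(dip) = 0.5760 × cos(70°) = 0.197 m = 19.7 cm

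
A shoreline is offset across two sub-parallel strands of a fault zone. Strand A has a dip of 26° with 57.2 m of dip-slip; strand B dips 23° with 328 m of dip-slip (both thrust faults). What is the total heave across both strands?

heave_A = 57.2 × cos(26°) = 51.41 m
heave_B = 328 × cos(23°) = 301.9 m
total = 51.41 + 301.9 = 353 m

353 m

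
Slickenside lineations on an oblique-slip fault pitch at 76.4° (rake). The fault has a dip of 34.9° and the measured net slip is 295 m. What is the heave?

235 m

dip-slip = net slip × sin(rake) = 295 m × sin(76.4°) = 286.7 m
heave = dip-slip × cos(dip) = 286.7 × cos(34.9°) = 235 m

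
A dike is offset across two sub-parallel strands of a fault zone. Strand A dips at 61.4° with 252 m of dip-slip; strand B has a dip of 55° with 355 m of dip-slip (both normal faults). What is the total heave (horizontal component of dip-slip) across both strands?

324 m

heave_A = 252 × cos(61.4°) = 120.6 m
heave_B = 355 × cos(55°) = 203.6 m
total = 120.6 + 203.6 = 324 m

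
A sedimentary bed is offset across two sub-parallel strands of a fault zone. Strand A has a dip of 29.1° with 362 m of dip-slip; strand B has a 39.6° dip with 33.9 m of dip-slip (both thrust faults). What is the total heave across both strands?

heave_A = 362 × cos(29.1°) = 316.3 m
heave_B = 33.9 × cos(39.6°) = 26.12 m
total = 316.3 + 26.12 = 342 m

342 m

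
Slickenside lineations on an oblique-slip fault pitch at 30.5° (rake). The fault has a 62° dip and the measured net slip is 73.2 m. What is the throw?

dip-slip = net slip × sin(rake) = 73.2 m × sin(30.5°) = 37.15 m
throw = dip-slip × sin(dip) = 37.15 × sin(62°) = 32.8 m

32.8 m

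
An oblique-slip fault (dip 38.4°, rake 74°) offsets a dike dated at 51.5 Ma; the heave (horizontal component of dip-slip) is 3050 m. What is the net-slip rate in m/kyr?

dip-slip = heave / cos(dip) = 3050 / cos(38.4°) = 3892 m
net slip = dip-slip / sin(rake) = 3892 / sin(74°) = 4049 m
rate = 4049 m / 51.5 Ma = 0.0000786 m/yr = 0.0786 m/kyr

0.0786 m/kyr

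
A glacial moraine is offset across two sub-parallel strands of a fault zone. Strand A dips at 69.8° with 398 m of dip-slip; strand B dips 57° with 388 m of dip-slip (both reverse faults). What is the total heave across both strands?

heave_A = 398 × cos(69.8°) = 137.4 m
heave_B = 388 × cos(57°) = 211.3 m
total = 137.4 + 211.3 = 349 m

349 m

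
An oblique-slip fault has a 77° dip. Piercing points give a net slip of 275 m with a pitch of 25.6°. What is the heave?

26.7 m

dip-slip = net slip × sin(rake) = 275 m × sin(25.6°) = 118.8 m
heave = dip-slip × cos(dip) = 118.8 × cos(77°) = 26.7 m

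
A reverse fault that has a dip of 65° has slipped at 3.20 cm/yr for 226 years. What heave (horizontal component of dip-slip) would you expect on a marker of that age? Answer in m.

3.06 m

dip-slip = rate × time = 3.20 cm/yr × 226 years = 7.232 m
heave = dip-slip × cos(dip) = 7.232 × cos(65°) = 3.06 m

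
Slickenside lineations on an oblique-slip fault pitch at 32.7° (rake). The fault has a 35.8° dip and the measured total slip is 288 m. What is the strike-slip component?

242 m

strike-slip = net slip × cos(rake) = 288 m × cos(32.7°) = 242 m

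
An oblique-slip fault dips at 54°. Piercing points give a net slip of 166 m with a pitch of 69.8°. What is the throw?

126 m

dip-slip = net slip × sin(rake) = 166 m × sin(69.8°) = 155.8 m
throw = dip-slip × sin(dip) = 155.8 × sin(54°) = 126 m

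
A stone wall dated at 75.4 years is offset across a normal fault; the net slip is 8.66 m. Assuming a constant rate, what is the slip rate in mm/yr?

115 mm/yr

rate = 8.66 m / 75.4 years = 0.115 m/yr = 115 mm/yr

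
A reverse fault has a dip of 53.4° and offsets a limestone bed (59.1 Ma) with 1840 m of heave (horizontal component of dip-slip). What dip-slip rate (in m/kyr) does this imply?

0.0522 m/kyr

dip-slip = heave / cos(dip) = 1840 m / cos(53.4°) = 3086 m
rate = 3086 m / 59.1 Ma = 0.0000522 m/yr = 0.0522 m/kyr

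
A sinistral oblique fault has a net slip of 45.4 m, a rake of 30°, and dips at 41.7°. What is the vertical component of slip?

15.1 m

dip-slip = net slip × sin(rake) = 45.4 m × sin(30°) = 22.70 m
throw = dip-slip × sin(dip) = 22.70 × sin(41.7°) = 15.1 m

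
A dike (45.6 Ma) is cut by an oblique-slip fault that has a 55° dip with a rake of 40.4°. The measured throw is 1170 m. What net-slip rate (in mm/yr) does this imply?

0.0483 mm/yr

dip-slip = throw / sin(dip) = 1170 / sin(55°) = 1428 m
net slip = dip-slip / sin(rake) = 1428 / sin(40.4°) = 2204 m
rate = 2204 m / 45.6 Ma = 0.0000483 m/yr = 0.0483 mm/yr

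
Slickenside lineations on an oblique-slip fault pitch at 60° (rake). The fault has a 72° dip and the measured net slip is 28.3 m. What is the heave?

7.57 m

dip-slip = net slip × sin(rake) = 28.3 m × sin(60°) = 24.51 m
heave = dip-slip × cos(dip) = 24.51 × cos(72°) = 7.57 m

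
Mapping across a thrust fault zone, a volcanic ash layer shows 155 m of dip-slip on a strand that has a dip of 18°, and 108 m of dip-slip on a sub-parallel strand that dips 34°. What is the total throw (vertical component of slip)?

throw_A = 155 × sin(18°) = 47.90 m
throw_B = 108 × sin(34°) = 60.39 m
total = 47.90 + 60.39 = 108 m

108 m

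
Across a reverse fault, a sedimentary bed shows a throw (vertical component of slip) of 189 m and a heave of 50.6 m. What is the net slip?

net slip = √(throw² + heave²) = √(189² + 50.6²) = 196 m

196 m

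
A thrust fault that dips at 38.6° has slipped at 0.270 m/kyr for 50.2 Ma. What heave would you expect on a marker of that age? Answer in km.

10.6 km

dip-slip = rate × time = 0.270 m/kyr × 50.2 Ma = 13550 m
heave = dip-slip × cos(dip) = 13550 × cos(38.6°) = 10600 m = 10.6 km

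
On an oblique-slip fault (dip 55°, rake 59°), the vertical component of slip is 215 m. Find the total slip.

dip-slip = throw / sin(dip) = 215 / sin(55°) = 262.5 m
net slip = dip-slip / sin(rake) = 262.5 / sin(59°) = 306 m

306 m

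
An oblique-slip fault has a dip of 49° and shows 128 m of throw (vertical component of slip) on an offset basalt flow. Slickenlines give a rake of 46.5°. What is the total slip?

dip-slip = throw / sin(dip) = 128 / sin(49°) = 169.6 m
net slip = dip-slip / sin(rake) = 169.6 / sin(46.5°) = 234 m

234 m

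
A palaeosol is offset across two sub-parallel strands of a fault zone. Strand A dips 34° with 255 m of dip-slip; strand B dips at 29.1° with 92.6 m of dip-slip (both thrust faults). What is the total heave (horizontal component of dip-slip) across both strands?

292 m

heave_A = 255 × cos(34°) = 211.4 m
heave_B = 92.6 × cos(29.1°) = 80.91 m
total = 211.4 + 80.91 = 292 m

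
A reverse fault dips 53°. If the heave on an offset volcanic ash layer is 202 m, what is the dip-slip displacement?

336 m

dip-slip = heave / cos(dip) = 202 / cos(53°) = 336 m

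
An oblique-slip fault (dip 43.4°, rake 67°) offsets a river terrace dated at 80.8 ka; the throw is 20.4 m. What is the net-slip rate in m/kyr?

0.399 m/kyr

dip-slip = throw / sin(dip) = 20.4 / sin(43.4°) = 29.69 m
net slip = dip-slip / sin(rake) = 29.69 / sin(67°) = 32.25 m
rate = 32.25 m / 80.8 ka = 0.000399 m/yr = 0.399 m/kyr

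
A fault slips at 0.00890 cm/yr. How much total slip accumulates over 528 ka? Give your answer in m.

slip = rate × time = 0.00890 cm/yr × 528 ka = 47 m

47 m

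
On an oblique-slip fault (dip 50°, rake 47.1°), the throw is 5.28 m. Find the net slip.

9.41 m

dip-slip = throw / sin(dip) = 5.28 / sin(50°) = 6.893 m
net slip = dip-slip / sin(rake) = 6.893 / sin(47.1°) = 9.41 m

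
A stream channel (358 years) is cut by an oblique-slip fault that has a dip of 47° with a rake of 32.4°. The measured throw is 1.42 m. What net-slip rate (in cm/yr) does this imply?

1.01 cm/yr

dip-slip = throw / sin(dip) = 1.42 / sin(47°) = 1.942 m
net slip = dip-slip / sin(rake) = 1.942 / sin(32.4°) = 3.624 m
rate = 3.624 m / 358 years = 0.0101 m/yr = 1.01 cm/yr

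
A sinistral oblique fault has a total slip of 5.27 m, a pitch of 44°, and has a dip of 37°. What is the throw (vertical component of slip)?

2.20 m

dip-slip = net slip × sin(rake) = 5.27 m × sin(44°) = 3.661 m
throw = dip-slip × sin(dip) = 3.661 × sin(37°) = 2.20 m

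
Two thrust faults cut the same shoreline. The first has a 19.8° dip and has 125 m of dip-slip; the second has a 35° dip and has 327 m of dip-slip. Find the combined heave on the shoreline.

heave_A = 125 × cos(19.8°) = 117.6 m
heave_B = 327 × cos(35°) = 267.9 m
total = 117.6 + 267.9 = 385 m

385 m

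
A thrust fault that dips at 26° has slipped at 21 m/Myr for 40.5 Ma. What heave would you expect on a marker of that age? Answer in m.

dip-slip = rate × time = 21 m/Myr × 40.5 Ma = 850.5 m
heave = dip-slip × cos(dip) = 850.5 × cos(26°) = 764 m

764 m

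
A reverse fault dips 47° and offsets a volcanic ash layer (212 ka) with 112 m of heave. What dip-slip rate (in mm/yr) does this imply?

dip-slip = heave / cos(dip) = 112 m / cos(47°) = 164.2 m
rate = 164.2 m / 212 ka = 0.000775 m/yr = 0.775 mm/yr

0.775 mm/yr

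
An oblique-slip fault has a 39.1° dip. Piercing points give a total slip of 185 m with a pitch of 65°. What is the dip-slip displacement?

168 m

dip-slip = net slip × sin(rake) = 185 m × sin(65°) = 168 m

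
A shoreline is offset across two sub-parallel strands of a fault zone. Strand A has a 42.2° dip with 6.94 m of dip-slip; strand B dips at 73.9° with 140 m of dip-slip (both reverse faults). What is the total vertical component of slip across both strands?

throw_A = 6.94 × sin(42.2°) = 4.662 m
throw_B = 140 × sin(73.9°) = 134.5 m
total = 4.662 + 134.5 = 139 m

139 m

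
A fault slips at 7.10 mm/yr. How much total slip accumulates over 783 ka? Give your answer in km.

5.56 km

slip = rate × time = 7.10 mm/yr × 783 ka = 5560 m = 5.56 km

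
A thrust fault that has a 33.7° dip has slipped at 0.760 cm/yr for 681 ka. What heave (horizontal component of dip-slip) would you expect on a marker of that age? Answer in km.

dip-slip = rate × time = 0.760 cm/yr × 681 ka = 5176 m
heave = dip-slip × cos(dip) = 5176 × cos(33.7°) = 4310 m = 4.31 km

4.31 km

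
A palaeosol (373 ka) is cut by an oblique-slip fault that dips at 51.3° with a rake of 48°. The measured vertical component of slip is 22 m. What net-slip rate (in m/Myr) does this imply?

dip-slip = throw / sin(dip) = 22 / sin(51.3°) = 28.19 m
net slip = dip-slip / sin(rake) = 28.19 / sin(48°) = 37.93 m
rate = 37.93 m / 373 ka = 0.000102 m/yr = 102 m/Myr

102 m/Myr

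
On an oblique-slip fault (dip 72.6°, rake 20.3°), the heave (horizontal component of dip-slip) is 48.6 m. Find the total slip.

468 m

dip-slip = heave / cos(dip) = 48.6 / cos(72.6°) = 162.5 m
net slip = dip-slip / sin(rake) = 162.5 / sin(20.3°) = 468 m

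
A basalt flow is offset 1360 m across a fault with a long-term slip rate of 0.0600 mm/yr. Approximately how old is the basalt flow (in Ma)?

22.7 Ma

age = offset / rate = 1360 m / (0.0600 mm/yr) = 2.27e+07 yr = 22.7 Ma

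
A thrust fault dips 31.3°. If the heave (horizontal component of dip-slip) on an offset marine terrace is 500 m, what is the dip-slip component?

dip-slip = heave / cos(dip) = 500 / cos(31.3°) = 585 m

585 m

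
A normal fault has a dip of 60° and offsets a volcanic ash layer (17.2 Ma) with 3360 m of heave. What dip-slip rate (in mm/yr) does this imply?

0.391 mm/yr

dip-slip = heave / cos(dip) = 3360 m / cos(60°) = 6720 m
rate = 6720 m / 17.2 Ma = 0.000391 m/yr = 0.391 mm/yr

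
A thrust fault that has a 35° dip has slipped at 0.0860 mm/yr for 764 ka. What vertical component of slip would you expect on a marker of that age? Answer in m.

dip-slip = rate × time = 0.0860 mm/yr × 764 ka = 65.70 m
throw = dip-slip × sin(dip) = 65.70 × sin(35°) = 37.7 m

37.7 m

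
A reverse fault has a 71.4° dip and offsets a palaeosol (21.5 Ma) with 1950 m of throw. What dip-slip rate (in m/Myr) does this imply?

dip-slip = throw / sin(dip) = 1950 m / sin(71.4°) = 2057 m
rate = 2057 m / 21.5 Ma = 0.0000957 m/yr = 95.7 m/Myr

95.7 m/Myr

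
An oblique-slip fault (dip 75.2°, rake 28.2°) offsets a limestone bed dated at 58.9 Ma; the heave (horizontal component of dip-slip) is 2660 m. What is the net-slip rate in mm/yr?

dip-slip = heave / cos(dip) = 2660 / cos(75.2°) = 10410 m
net slip = dip-slip / sin(rake) = 10410 / sin(28.2°) = 22040 m
rate = 22040 m / 58.9 Ma = 0.000374 m/yr = 0.374 mm/yr

0.374 mm/yr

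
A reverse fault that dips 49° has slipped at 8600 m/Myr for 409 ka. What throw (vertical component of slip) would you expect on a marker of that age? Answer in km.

2.65 km

dip-slip = rate × time = 8600 m/Myr × 409 ka = 3517 m
throw = dip-slip × sin(dip) = 3517 × sin(49°) = 2650 m = 2.65 km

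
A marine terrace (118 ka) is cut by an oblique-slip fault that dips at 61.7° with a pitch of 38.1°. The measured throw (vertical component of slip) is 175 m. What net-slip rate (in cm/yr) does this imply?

0.273 cm/yr

dip-slip = throw / sin(dip) = 175 / sin(61.7°) = 198.8 m
net slip = dip-slip / sin(rake) = 198.8 / sin(38.1°) = 322.1 m
rate = 322.1 m / 118 ka = 0.00273 m/yr = 0.273 cm/yr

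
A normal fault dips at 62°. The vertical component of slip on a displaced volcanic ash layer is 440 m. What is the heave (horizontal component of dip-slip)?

234 m

heave = throw / tan(dip) = 440 / tan(62°) = 234 m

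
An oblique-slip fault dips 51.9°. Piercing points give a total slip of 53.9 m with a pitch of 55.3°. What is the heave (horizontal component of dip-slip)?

dip-slip = net slip × sin(rake) = 53.9 m × sin(55.3°) = 44.31 m
heave = dip-slip × cos(dip) = 44.31 × cos(51.9°) = 27.3 m

27.3 m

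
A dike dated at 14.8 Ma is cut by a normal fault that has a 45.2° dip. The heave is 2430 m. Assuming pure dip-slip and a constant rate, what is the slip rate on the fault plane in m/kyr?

dip-slip = heave / cos(dip) = 2430 m / cos(45.2°) = 3449 m
rate = 3449 m / 14.8 Ma = 0.000233 m/yr = 0.233 m/kyr

0.233 m/kyr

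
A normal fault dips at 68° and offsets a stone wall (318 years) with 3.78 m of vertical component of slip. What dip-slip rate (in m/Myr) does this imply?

dip-slip = throw / sin(dip) = 3.78 m / sin(68°) = 4.077 m
rate = 4.077 m / 318 years = 0.0128 m/yr = 12800 m/Myr

12800 m/Myr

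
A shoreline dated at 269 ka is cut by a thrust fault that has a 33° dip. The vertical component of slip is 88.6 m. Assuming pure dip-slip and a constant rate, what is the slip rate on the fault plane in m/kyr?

0.605 m/kyr

dip-slip = throw / sin(dip) = 88.6 m / sin(33°) = 162.7 m
rate = 162.7 m / 269 ka = 0.000605 m/yr = 0.605 m/kyr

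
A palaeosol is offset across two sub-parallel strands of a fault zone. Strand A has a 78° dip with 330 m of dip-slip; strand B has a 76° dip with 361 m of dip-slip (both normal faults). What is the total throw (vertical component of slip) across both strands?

throw_A = 330 × sin(78°) = 322.8 m
throw_B = 361 × sin(76°) = 350.3 m
total = 322.8 + 350.3 = 673 m

673 m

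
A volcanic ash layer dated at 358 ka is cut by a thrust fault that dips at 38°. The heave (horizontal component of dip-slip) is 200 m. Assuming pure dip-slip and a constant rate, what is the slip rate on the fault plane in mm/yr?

dip-slip = heave / cos(dip) = 200 m / cos(38°) = 253.8 m
rate = 253.8 m / 358 ka = 0.000709 m/yr = 0.709 mm/yr

0.709 mm/yr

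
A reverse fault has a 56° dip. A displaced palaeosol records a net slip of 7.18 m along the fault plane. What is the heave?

heave = dip-slip × cos(dip) = 7.18 m × cos(56°) = 4.02 m

4.02 m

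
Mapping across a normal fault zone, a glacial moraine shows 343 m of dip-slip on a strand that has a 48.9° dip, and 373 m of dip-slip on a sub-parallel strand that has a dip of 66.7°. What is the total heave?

heave_A = 343 × cos(48.9°) = 225.5 m
heave_B = 373 × cos(66.7°) = 147.5 m
total = 225.5 + 147.5 = 373 m

373 m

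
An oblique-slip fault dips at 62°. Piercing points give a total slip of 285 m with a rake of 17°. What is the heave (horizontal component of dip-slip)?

dip-slip = net slip × sin(rake) = 285 m × sin(17°) = 83.33 m
heave = dip-slip × cos(dip) = 83.33 × cos(62°) = 39.1 m

39.1 m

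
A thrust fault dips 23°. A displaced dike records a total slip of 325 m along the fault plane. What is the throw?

127 m

throw = dip-slip × sin(dip) = 325 m × sin(23°) = 127 m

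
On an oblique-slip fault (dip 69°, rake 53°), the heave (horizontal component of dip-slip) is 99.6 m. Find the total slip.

348 m

dip-slip = heave / cos(dip) = 99.6 / cos(69°) = 277.9 m
net slip = dip-slip / sin(rake) = 277.9 / sin(53°) = 348 m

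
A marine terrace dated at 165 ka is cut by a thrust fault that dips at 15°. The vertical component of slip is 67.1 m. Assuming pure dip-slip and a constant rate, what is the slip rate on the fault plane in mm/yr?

1.57 mm/yr

dip-slip = throw / sin(dip) = 67.1 m / sin(15°) = 259.3 m
rate = 259.3 m / 165 ka = 0.00157 m/yr = 1.57 mm/yr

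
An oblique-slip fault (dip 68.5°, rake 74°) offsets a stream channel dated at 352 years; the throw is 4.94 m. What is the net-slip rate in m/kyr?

dip-slip = throw / sin(dip) = 4.94 / sin(68.5°) = 5.309 m
net slip = dip-slip / sin(rake) = 5.309 / sin(74°) = 5.523 m
rate = 5.523 m / 352 years = 0.0157 m/yr = 15.7 m/kyr

15.7 m/kyr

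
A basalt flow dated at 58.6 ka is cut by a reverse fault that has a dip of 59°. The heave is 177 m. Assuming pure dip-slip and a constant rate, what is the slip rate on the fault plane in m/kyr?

dip-slip = heave / cos(dip) = 177 m / cos(59°) = 343.7 m
rate = 343.7 m / 58.6 ka = 0.00586 m/yr = 5.86 m/kyr

5.86 m/kyr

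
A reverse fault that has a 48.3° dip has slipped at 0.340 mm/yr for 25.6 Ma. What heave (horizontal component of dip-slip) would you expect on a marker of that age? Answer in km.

dip-slip = rate × time = 0.340 mm/yr × 25.6 Ma = 8704 m
heave = dip-slip × cos(dip) = 8704 × cos(48.3°) = 5790 m = 5.79 km

5.79 km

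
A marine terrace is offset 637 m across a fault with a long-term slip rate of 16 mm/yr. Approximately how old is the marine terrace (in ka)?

39.8 ka

age = offset / rate = 637 m / (16 mm/yr) = 39800 yr = 39.8 ka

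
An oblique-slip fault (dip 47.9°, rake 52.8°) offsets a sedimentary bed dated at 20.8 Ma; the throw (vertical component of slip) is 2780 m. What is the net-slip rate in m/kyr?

0.226 m/kyr

dip-slip = throw / sin(dip) = 2780 / sin(47.9°) = 3747 m
net slip = dip-slip / sin(rake) = 3747 / sin(52.8°) = 4704 m
rate = 4704 m / 20.8 Ma = 0.000226 m/yr = 0.226 m/kyr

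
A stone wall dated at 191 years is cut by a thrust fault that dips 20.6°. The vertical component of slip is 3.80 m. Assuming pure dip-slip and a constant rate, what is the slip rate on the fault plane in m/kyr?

dip-slip = throw / sin(dip) = 3.80 m / sin(20.6°) = 10.80 m
rate = 10.80 m / 191 years = 0.0565 m/yr = 56.5 m/kyr

56.5 m/kyr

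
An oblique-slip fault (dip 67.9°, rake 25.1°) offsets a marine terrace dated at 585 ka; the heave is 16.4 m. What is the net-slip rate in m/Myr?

dip-slip = heave / cos(dip) = 16.4 / cos(67.9°) = 43.59 m
net slip = dip-slip / sin(rake) = 43.59 / sin(25.1°) = 102.8 m
rate = 102.8 m / 585 ka = 0.000176 m/yr = 176 m/Myr

176 m/Myr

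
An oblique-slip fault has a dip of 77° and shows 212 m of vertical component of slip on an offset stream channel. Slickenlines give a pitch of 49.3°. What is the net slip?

287 m

dip-slip = throw / sin(dip) = 212 / sin(77°) = 217.6 m
net slip = dip-slip / sin(rake) = 217.6 / sin(49.3°) = 287 m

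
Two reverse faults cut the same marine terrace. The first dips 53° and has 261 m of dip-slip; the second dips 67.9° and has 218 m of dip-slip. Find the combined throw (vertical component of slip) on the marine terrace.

410 m

throw_A = 261 × sin(53°) = 208.4 m
throw_B = 218 × sin(67.9°) = 202 m
total = 208.4 + 202 = 410 m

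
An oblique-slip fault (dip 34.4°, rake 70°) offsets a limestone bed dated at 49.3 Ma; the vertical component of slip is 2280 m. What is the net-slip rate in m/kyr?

0.0871 m/kyr

dip-slip = throw / sin(dip) = 2280 / sin(34.4°) = 4036 m
net slip = dip-slip / sin(rake) = 4036 / sin(70°) = 4295 m
rate = 4295 m / 49.3 Ma = 0.0000871 m/yr = 0.0871 m/kyr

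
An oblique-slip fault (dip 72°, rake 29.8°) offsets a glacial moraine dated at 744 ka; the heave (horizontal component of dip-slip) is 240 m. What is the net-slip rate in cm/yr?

0.210 cm/yr

dip-slip = heave / cos(dip) = 240 / cos(72°) = 776.7 m
net slip = dip-slip / sin(rake) = 776.7 / sin(29.8°) = 1563 m
rate = 1563 m / 744 ka = 0.00210 m/yr = 0.210 cm/yr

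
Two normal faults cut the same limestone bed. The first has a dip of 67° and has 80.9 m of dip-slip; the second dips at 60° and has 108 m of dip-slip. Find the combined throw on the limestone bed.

168 m

throw_A = 80.9 × sin(67°) = 74.47 m
throw_B = 108 × sin(60°) = 93.53 m
total = 74.47 + 93.53 = 168 m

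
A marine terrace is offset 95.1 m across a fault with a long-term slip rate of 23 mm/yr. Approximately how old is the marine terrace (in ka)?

4.13 ka

age = offset / rate = 95.1 m / (23 mm/yr) = 4130 yr = 4.13 ka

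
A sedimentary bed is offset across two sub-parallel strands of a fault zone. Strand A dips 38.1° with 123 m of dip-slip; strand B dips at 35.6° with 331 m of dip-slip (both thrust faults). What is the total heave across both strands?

heave_A = 123 × cos(38.1°) = 96.79 m
heave_B = 331 × cos(35.6°) = 269.1 m
total = 96.79 + 269.1 = 366 m

366 m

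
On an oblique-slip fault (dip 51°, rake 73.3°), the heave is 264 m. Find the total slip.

dip-slip = heave / cos(dip) = 264 / cos(51°) = 419.5 m
net slip = dip-slip / sin(rake) = 419.5 / sin(73.3°) = 438 m

438 m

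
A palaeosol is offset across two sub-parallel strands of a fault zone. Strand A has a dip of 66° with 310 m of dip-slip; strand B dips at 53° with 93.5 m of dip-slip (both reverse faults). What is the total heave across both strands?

heave_A = 310 × cos(66°) = 126.1 m
heave_B = 93.5 × cos(53°) = 56.27 m
total = 126.1 + 56.27 = 182 m

182 m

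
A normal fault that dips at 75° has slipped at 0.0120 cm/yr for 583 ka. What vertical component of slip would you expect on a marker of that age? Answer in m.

dip-slip = rate × time = 0.0120 cm/yr × 583 ka = 69.96 m
throw = dip-slip × sin(dip) = 69.96 × sin(75°) = 67.6 m

67.6 m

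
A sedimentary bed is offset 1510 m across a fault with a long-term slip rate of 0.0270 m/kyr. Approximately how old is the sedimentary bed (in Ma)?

55.9 Ma

age = offset / rate = 1510 m / (0.0270 m/kyr) = 5.59e+07 yr = 55.9 Ma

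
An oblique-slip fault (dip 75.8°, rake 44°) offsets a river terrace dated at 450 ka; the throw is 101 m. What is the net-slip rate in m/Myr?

333 m/Myr

dip-slip = throw / sin(dip) = 101 / sin(75.8°) = 104.2 m
net slip = dip-slip / sin(rake) = 104.2 / sin(44°) = 150 m
rate = 150 m / 450 ka = 0.000333 m/yr = 333 m/Myr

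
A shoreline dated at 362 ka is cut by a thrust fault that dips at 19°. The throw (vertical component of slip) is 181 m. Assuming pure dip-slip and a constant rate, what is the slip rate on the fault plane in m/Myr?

1540 m/Myr

dip-slip = throw / sin(dip) = 181 m / sin(19°) = 556 m
rate = 556 m / 362 ka = 0.00154 m/yr = 1540 m/Myr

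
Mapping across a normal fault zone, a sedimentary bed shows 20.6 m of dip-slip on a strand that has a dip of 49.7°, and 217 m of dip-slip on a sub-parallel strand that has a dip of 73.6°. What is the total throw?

throw_A = 20.6 × sin(49.7°) = 15.71 m
throw_B = 217 × sin(73.6°) = 208.2 m
total = 15.71 + 208.2 = 224 m

224 m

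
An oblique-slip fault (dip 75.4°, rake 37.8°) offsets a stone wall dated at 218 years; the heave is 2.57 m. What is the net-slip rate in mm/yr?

dip-slip = heave / cos(dip) = 2.57 / cos(75.4°) = 10.20 m
net slip = dip-slip / sin(rake) = 10.20 / sin(37.8°) = 16.63 m
rate = 16.63 m / 218 years = 0.0763 m/yr = 76.3 mm/yr

76.3 mm/yr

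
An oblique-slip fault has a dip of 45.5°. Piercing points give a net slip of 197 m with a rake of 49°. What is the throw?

dip-slip = net slip × sin(rake) = 197 m × sin(49°) = 148.7 m
throw = dip-slip × sin(dip) = 148.7 × sin(45.5°) = 106 m

106 m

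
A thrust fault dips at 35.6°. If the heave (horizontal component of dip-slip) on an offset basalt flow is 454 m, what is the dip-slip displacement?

dip-slip = heave / cos(dip) = 454 / cos(35.6°) = 558 m

558 m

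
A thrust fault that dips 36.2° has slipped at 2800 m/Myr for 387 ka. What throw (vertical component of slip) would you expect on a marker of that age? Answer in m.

dip-slip = rate × time = 2800 m/Myr × 387 ka = 1084 m
throw = dip-slip × sin(dip) = 1084 × sin(36.2°) = 640 m

640 m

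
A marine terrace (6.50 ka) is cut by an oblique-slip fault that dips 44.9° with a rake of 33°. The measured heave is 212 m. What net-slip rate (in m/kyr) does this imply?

dip-slip = heave / cos(dip) = 212 / cos(44.9°) = 299.3 m
net slip = dip-slip / sin(rake) = 299.3 / sin(33°) = 549.5 m
rate = 549.5 m / 6.50 ka = 0.0845 m/yr = 84.5 m/kyr

84.5 m/kyr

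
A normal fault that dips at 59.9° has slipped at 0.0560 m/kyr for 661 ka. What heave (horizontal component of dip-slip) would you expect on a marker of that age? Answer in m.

18.6 m

dip-slip = rate × time = 0.0560 m/kyr × 661 ka = 37.02 m
heave = dip-slip × cos(dip) = 37.02 × cos(59.9°) = 18.6 m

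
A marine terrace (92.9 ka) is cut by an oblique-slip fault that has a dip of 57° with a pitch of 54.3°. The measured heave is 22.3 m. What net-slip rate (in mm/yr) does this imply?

dip-slip = heave / cos(dip) = 22.3 / cos(57°) = 40.94 m
net slip = dip-slip / sin(rake) = 40.94 / sin(54.3°) = 50.42 m
rate = 50.42 m / 92.9 ka = 0.000543 m/yr = 0.543 mm/yr

0.543 mm/yr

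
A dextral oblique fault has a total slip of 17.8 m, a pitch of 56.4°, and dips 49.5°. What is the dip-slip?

14.8 m

dip-slip = net slip × sin(rake) = 17.8 m × sin(56.4°) = 14.8 m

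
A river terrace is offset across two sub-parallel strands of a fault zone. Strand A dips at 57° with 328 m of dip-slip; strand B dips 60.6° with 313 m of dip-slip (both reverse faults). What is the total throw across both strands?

548 m

throw_A = 328 × sin(57°) = 275.1 m
throw_B = 313 × sin(60.6°) = 272.7 m
total = 275.1 + 272.7 = 548 m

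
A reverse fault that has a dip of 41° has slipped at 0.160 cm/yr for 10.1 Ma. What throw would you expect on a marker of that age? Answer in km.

10.6 km

dip-slip = rate × time = 0.160 cm/yr × 10.1 Ma = 16160 m
throw = dip-slip × sin(dip) = 16160 × sin(41°) = 10600 m = 10.6 km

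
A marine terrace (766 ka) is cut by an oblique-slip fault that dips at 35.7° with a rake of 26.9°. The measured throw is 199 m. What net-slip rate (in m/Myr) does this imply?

dip-slip = throw / sin(dip) = 199 / sin(35.7°) = 341 m
net slip = dip-slip / sin(rake) = 341 / sin(26.9°) = 753.7 m
rate = 753.7 m / 766 ka = 0.000984 m/yr = 984 m/Myr

984 m/Myr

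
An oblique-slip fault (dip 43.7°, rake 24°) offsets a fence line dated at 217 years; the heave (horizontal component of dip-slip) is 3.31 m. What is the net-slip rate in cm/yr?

5.19 cm/yr

dip-slip = heave / cos(dip) = 3.31 / cos(43.7°) = 4.578 m
net slip = dip-slip / sin(rake) = 4.578 / sin(24°) = 11.26 m
rate = 11.26 m / 217 years = 0.0519 m/yr = 5.19 cm/yr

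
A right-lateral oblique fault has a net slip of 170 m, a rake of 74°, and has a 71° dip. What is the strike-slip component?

46.9 m

strike-slip = net slip × cos(rake) = 170 m × cos(74°) = 46.9 m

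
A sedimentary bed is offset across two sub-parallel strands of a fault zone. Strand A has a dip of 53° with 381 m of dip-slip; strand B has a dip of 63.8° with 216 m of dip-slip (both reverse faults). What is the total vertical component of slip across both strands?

498 m

throw_A = 381 × sin(53°) = 304.3 m
throw_B = 216 × sin(63.8°) = 193.8 m
total = 304.3 + 193.8 = 498 m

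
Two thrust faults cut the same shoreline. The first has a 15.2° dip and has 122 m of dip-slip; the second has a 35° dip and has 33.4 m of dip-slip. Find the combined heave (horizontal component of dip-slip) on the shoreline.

heave_A = 122 × cos(15.2°) = 117.7 m
heave_B = 33.4 × cos(35°) = 27.36 m
total = 117.7 + 27.36 = 145 m

145 m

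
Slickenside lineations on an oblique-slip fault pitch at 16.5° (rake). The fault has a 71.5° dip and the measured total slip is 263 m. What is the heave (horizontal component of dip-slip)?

23.7 m

dip-slip = net slip × sin(rake) = 263 m × sin(16.5°) = 74.70 m
heave = dip-slip × cos(dip) = 74.70 × cos(71.5°) = 23.7 m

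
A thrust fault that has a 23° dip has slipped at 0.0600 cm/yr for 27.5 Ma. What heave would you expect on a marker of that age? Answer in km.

15.2 km

dip-slip = rate × time = 0.0600 cm/yr × 27.5 Ma = 16500 m
heave = dip-slip × cos(dip) = 16500 × cos(23°) = 15200 m = 15.2 km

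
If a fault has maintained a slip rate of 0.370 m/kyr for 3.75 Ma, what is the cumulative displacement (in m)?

slip = rate × time = 0.370 m/kyr × 3.75 Ma = 1390 m

1390 m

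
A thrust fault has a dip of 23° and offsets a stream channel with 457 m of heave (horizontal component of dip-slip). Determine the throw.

throw = heave × tan(dip) = 457 × tan(23°) = 194 m

194 m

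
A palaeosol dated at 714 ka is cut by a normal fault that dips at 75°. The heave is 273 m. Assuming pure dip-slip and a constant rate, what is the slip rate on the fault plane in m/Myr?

1480 m/Myr

dip-slip = heave / cos(dip) = 273 m / cos(75°) = 1055 m
rate = 1055 m / 714 ka = 0.00148 m/yr = 1480 m/Myr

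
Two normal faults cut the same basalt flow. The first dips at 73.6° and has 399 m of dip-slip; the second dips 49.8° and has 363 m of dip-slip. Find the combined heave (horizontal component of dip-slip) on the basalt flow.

347 m

heave_A = 399 × cos(73.6°) = 112.7 m
heave_B = 363 × cos(49.8°) = 234.3 m
total = 112.7 + 234.3 = 347 m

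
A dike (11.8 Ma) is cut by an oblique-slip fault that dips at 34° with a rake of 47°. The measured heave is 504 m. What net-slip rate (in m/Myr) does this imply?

dip-slip = heave / cos(dip) = 504 / cos(34°) = 607.9 m
net slip = dip-slip / sin(rake) = 607.9 / sin(47°) = 831.2 m
rate = 831.2 m / 11.8 Ma = 0.0000704 m/yr = 70.4 m/Myr

70.4 m/Myr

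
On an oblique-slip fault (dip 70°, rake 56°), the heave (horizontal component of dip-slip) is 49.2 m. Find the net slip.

dip-slip = heave / cos(dip) = 49.2 / cos(70°) = 143.9 m
net slip = dip-slip / sin(rake) = 143.9 / sin(56°) = 174 m

174 m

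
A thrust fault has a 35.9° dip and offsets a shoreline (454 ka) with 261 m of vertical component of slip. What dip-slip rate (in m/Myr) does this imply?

980 m/Myr

dip-slip = throw / sin(dip) = 261 m / sin(35.9°) = 445.1 m
rate = 445.1 m / 454 ka = 0.000980 m/yr = 980 m/Myr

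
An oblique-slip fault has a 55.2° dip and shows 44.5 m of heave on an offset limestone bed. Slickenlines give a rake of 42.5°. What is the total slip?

115 m

dip-slip = heave / cos(dip) = 44.5 / cos(55.2°) = 77.97 m
net slip = dip-slip / sin(rake) = 77.97 / sin(42.5°) = 115 m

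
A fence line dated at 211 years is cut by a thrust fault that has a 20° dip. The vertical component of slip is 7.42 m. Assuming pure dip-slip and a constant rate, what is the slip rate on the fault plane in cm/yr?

dip-slip = throw / sin(dip) = 7.42 m / sin(20°) = 21.69 m
rate = 21.69 m / 211 years = 0.103 m/yr = 10.3 cm/yr

10.3 cm/yr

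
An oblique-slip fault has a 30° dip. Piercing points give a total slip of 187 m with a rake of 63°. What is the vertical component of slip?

dip-slip = net slip × sin(rake) = 187 m × sin(63°) = 166.6 m
throw = dip-slip × sin(dip) = 166.6 × sin(30°) = 83.3 m

83.3 m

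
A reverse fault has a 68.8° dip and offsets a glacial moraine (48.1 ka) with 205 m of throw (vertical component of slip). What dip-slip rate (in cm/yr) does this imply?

0.457 cm/yr

dip-slip = throw / sin(dip) = 205 m / sin(68.8°) = 219.9 m
rate = 219.9 m / 48.1 ka = 0.00457 m/yr = 0.457 cm/yr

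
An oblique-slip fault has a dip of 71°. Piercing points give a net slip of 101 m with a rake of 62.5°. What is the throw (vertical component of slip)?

84.7 m

dip-slip = net slip × sin(rake) = 101 m × sin(62.5°) = 89.59 m
throw = dip-slip × sin(dip) = 89.59 × sin(71°) = 84.7 m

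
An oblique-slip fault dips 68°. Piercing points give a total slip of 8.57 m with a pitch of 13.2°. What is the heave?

dip-slip = net slip × sin(rake) = 8.57 m × sin(13.2°) = 1.957 m
heave = dip-slip × cos(dip) = 1.957 × cos(68°) = 0.733 m

0.733 m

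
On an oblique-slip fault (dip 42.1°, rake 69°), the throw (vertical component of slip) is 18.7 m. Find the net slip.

29.9 m

dip-slip = throw / sin(dip) = 18.7 / sin(42.1°) = 27.89 m
net slip = dip-slip / sin(rake) = 27.89 / sin(69°) = 29.9 m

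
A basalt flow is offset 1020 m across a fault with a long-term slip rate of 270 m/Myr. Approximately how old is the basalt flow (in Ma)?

age = offset / rate = 1020 m / (270 m/Myr) = 3.78e+06 yr = 3.78 Ma

3.78 Ma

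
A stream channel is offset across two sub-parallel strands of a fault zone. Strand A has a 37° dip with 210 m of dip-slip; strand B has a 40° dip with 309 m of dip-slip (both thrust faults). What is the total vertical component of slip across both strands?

325 m

throw_A = 210 × sin(37°) = 126.4 m
throw_B = 309 × sin(40°) = 198.6 m
total = 126.4 + 198.6 = 325 m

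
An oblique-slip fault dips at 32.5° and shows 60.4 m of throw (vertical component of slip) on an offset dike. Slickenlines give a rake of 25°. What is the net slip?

dip-slip = throw / sin(dip) = 60.4 / sin(32.5°) = 112.4 m
net slip = dip-slip / sin(rake) = 112.4 / sin(25°) = 266 m

266 m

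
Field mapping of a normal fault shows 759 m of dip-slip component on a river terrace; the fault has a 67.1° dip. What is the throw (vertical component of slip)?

throw = dip-slip × sin(dip) = 759 m × sin(67.1°) = 699 m

699 m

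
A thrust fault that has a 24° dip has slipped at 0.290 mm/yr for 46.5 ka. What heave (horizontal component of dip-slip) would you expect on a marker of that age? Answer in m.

dip-slip = rate × time = 0.290 mm/yr × 46.5 ka = 13.48 m
heave = dip-slip × cos(dip) = 13.48 × cos(24°) = 12.3 m

12.3 m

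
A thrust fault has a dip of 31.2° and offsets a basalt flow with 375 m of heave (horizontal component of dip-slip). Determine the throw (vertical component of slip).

227 m

throw = heave × tan(dip) = 375 × tan(31.2°) = 227 m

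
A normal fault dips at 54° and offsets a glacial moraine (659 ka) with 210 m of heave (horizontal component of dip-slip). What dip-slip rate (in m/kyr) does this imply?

0.542 m/kyr

dip-slip = heave / cos(dip) = 210 m / cos(54°) = 357.3 m
rate = 357.3 m / 659 ka = 0.000542 m/yr = 0.542 m/kyr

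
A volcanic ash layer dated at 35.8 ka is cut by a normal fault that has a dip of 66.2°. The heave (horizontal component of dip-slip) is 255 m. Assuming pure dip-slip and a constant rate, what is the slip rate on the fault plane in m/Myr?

dip-slip = heave / cos(dip) = 255 m / cos(66.2°) = 631.9 m
rate = 631.9 m / 35.8 ka = 0.0177 m/yr = 17700 m/Myr

17700 m/Myr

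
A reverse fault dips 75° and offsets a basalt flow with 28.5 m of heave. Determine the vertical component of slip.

throw = heave × tan(dip) = 28.5 × tan(75°) = 106 m

106 m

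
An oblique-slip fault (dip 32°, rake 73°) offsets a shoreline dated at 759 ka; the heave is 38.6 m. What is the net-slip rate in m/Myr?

62.7 m/Myr

dip-slip = heave / cos(dip) = 38.6 / cos(32°) = 45.52 m
net slip = dip-slip / sin(rake) = 45.52 / sin(73°) = 47.60 m
rate = 47.60 m / 759 ka = 0.0000627 m/yr = 62.7 m/Myr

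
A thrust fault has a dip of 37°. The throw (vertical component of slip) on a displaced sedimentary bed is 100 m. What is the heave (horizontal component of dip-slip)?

133 m

heave = throw / tan(dip) = 100 / tan(37°) = 133 m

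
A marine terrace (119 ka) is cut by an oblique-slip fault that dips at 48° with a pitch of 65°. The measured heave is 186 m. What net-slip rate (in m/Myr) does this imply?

dip-slip = heave / cos(dip) = 186 / cos(48°) = 278 m
net slip = dip-slip / sin(rake) = 278 / sin(65°) = 306.7 m
rate = 306.7 m / 119 ka = 0.00258 m/yr = 2580 m/Myr

2580 m/Myr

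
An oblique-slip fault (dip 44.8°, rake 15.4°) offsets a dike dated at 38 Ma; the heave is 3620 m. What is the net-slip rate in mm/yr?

dip-slip = heave / cos(dip) = 3620 / cos(44.8°) = 5102 m
net slip = dip-slip / sin(rake) = 5102 / sin(15.4°) = 19210 m
rate = 19210 m / 38 Ma = 0.000506 m/yr = 0.506 mm/yr

0.506 mm/yr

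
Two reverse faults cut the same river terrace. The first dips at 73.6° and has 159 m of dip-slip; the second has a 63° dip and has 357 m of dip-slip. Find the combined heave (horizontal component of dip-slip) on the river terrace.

207 m

heave_A = 159 × cos(73.6°) = 44.89 m
heave_B = 357 × cos(63°) = 162.1 m
total = 44.89 + 162.1 = 207 m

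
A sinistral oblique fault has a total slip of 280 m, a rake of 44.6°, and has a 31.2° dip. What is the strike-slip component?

strike-slip = net slip × cos(rake) = 280 m × cos(44.6°) = 199 m

199 m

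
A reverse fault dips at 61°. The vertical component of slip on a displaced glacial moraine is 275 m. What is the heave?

152 m

heave = throw / tan(dip) = 275 / tan(61°) = 152 m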